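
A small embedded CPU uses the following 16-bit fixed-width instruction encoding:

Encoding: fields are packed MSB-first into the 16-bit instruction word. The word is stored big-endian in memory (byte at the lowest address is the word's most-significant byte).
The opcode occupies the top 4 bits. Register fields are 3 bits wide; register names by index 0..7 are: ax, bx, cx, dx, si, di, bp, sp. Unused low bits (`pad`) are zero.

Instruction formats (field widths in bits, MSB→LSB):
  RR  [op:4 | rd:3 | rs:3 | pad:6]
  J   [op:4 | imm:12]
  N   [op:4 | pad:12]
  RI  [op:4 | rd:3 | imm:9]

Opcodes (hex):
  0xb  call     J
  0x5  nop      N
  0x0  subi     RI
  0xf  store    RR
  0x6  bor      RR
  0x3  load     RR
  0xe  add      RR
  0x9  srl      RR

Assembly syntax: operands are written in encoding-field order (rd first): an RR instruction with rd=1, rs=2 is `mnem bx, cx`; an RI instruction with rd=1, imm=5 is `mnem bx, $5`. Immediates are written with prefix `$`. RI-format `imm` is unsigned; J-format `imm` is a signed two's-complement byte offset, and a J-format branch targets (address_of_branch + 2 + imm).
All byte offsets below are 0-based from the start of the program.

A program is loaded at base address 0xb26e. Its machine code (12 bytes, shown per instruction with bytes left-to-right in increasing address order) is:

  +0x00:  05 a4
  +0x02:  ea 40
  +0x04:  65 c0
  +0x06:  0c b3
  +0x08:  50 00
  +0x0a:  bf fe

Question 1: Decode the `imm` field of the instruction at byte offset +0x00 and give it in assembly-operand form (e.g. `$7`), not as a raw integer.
$420

+0x00: 05 a4 ⇒ word 0x05a4 (big)
  top 4b → 0x0 → subi [RI]
  rd@[11:9]=0x2 ⇒ cx
  imm@[8:0]=0x1a4 ⇒ $420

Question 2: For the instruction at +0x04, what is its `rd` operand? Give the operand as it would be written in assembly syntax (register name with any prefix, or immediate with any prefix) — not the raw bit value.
@+04  big-endian(65 c0) = 0x65c0
  op=0x65c0>>12=0x6 ⇒ bor (RR)
  rd: (w>>9)&0x7=0x2 → cx
  rs: (w>>6)&0x7=0x7 → sp

cx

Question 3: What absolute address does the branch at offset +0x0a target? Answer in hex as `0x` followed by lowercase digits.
0xb278

[0a] bf fe → 0xbffe
  opcode bits[15:12]=0xb: call/J
  [11:0] imm=4094 (s12→-2) = $-2
  target = base 0xb26e + off 0x0a + 2 + imm -2 = 0xb278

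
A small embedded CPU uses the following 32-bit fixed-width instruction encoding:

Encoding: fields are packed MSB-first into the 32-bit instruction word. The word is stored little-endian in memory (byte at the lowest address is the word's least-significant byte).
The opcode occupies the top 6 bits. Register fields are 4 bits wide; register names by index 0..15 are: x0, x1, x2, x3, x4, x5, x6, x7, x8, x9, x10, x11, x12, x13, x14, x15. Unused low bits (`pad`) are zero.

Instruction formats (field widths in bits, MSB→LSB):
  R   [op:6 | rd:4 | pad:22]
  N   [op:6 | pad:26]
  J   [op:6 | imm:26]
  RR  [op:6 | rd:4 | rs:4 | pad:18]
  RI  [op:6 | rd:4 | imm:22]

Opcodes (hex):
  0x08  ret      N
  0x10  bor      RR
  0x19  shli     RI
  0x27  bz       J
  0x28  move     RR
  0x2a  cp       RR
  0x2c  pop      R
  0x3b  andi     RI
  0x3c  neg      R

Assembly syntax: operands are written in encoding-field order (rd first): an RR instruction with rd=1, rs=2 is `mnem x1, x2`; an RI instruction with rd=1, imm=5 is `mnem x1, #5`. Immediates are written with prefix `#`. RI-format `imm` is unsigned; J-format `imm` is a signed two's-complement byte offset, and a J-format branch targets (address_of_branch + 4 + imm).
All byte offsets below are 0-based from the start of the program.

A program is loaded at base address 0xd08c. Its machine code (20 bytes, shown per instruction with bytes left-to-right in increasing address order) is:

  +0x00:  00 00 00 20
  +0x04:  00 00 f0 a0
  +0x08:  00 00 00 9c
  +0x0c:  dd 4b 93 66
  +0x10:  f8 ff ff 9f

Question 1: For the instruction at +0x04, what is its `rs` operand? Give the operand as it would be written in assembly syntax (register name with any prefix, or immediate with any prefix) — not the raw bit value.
off 0x04: read 00 00 f0 a0 as little → 0xa0f00000
  opcode bits[31:26]=0x28: move/RR
  rd@[25:22]=0x3 ⇒ x3
  rs@[21:18]=0xc ⇒ x12

x12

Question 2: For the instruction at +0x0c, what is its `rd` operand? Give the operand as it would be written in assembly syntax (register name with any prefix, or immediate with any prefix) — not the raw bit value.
x10

off 0x0c: read dd 4b 93 66 as little → 0x66934bdd
  op=0x66934bdd>>26=0x19 ⇒ shli (RI)
  rd: (w>>22)&0xf=0xa → x10
  imm: (w>>0)&0x3fffff=0x134bdd → #1264605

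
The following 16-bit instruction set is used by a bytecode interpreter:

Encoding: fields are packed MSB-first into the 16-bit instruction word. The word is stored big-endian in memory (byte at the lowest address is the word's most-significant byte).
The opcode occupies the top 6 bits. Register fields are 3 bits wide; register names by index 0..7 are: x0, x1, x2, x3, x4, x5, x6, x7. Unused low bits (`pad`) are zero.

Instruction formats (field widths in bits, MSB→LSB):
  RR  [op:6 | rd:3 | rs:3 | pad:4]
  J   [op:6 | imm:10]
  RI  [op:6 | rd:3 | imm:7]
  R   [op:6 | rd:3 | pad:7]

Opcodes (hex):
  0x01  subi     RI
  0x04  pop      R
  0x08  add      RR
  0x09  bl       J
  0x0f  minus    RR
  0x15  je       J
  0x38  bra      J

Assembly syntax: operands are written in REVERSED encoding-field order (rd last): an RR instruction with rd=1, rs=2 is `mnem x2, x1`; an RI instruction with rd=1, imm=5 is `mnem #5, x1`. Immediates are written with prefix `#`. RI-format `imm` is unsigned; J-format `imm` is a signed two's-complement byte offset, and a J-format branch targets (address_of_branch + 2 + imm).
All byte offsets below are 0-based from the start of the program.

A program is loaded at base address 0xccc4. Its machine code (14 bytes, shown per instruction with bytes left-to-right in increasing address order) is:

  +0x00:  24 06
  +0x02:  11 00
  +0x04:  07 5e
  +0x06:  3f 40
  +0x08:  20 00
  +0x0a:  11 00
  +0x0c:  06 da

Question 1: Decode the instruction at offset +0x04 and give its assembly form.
[04] 07 5e → 0x075e
  op=0x075e>>10=0x1 ⇒ subi (RI)
  rd@[9:7]=0x6 ⇒ x6
  imm@[6:0]=0x5e ⇒ #94

subi #94, x6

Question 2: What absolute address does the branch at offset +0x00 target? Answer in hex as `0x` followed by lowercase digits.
0xcccc

off 0x00: read 24 06 as big → 0x2406
  opcode bits[15:10]=0x9: bl/J
  [9:0] imm=6 = #6
  target = base 0xccc4 + off 0x00 + 2 + imm 6 = 0xcccc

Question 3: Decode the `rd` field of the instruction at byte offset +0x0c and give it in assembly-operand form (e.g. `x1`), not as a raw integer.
x5

@+0c  big-endian(06 da) = 0x06da
  top 6b → 0x1 → subi [RI]
  rd: (w>>7)&0x7=0x5 → x5
  imm: (w>>0)&0x7f=0x5a → #90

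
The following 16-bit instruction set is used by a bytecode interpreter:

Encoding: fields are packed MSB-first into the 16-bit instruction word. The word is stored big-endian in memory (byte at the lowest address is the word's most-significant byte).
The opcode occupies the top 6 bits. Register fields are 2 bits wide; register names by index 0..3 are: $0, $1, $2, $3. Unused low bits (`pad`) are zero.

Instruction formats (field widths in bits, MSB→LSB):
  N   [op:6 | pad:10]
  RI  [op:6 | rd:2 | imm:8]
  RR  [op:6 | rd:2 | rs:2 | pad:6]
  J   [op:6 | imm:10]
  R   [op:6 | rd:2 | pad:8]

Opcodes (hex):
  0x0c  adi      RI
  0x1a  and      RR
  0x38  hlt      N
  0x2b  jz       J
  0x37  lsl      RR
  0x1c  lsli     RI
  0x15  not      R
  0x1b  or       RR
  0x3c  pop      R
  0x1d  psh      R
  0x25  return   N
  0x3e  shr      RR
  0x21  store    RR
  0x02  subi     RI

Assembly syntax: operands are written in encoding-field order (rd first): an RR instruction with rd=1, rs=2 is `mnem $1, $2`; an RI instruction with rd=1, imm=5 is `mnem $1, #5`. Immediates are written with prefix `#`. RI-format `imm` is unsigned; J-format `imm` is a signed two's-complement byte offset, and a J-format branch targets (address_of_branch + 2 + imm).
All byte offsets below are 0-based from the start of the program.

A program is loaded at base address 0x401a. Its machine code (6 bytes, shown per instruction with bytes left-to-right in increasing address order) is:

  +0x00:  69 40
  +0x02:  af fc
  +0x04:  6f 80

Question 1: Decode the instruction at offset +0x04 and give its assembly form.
+0x04: 6f 80 ⇒ word 0x6f80 (big)
  top 6b → 0x1b → or [RR]
  rd: (w>>8)&0x3=0x3 → $3
  rs: (w>>6)&0x3=0x2 → $2

or $3, $2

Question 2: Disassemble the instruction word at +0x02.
@+02  big-endian(af fc) = 0xaffc
  op=0xaffc>>10=0x2b ⇒ jz (J)
  imm@[9:0]=0x3fc (s10→-4) ⇒ #-4

jz #-4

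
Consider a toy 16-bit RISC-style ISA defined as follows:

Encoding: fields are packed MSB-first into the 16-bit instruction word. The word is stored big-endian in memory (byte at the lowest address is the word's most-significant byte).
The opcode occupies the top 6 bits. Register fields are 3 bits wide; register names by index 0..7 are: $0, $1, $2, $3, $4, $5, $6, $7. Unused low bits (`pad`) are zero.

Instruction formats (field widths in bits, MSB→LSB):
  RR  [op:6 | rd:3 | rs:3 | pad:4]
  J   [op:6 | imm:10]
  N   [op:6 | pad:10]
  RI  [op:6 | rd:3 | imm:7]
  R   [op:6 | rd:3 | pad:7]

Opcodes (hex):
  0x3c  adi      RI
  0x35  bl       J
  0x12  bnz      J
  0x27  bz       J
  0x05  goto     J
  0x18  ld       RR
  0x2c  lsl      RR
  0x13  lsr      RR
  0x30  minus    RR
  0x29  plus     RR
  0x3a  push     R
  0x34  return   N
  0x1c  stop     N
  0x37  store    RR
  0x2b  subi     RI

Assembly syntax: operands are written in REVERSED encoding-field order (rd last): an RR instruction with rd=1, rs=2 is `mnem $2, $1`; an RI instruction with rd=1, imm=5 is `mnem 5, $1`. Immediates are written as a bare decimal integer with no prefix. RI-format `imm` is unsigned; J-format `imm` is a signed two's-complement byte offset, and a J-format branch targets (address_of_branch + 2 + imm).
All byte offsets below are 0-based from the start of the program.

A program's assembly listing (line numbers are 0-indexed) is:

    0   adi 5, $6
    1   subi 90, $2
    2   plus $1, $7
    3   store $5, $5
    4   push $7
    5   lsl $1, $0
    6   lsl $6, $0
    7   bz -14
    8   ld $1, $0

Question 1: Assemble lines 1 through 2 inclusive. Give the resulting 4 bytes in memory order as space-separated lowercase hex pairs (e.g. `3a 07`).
ad 5a a7 90

1. subi fields op=0x2b:6|rd=2:3|imm=90:7 → word ad5ah → ad 5a
2. plus fields op=0x29:6|rd=7:3|rs=1:3|pad=0:4 → word a790h → a7 90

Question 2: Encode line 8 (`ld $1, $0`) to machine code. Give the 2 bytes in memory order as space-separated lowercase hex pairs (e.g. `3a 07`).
8. ld fields op=0x18:6|rd=0:3|rs=1:3|pad=0:4 → word 6010h → 60 10

60 10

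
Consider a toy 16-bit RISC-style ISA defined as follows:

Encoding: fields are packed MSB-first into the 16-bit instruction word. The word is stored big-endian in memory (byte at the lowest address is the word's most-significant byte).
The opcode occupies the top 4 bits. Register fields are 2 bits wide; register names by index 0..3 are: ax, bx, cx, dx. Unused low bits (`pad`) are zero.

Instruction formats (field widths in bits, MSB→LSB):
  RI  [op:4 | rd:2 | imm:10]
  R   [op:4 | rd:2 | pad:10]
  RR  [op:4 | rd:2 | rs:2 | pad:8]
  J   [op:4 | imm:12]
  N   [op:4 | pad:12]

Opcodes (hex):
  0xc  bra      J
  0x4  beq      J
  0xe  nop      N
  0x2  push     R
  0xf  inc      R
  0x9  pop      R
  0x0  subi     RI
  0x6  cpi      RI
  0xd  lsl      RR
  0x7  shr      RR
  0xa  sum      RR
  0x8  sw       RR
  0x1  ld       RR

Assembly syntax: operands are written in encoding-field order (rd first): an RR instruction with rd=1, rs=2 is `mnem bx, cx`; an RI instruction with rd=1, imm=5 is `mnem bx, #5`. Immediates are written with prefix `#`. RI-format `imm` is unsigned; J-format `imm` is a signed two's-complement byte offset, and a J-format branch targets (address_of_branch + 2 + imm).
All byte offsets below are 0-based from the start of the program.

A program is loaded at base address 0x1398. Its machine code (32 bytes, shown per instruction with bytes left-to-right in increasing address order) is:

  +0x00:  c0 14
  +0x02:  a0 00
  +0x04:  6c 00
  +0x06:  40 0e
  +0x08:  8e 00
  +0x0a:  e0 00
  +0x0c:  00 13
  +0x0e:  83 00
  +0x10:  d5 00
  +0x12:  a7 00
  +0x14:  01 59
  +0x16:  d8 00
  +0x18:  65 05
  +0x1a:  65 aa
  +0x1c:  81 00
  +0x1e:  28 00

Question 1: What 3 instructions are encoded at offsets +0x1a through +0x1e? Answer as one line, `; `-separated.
cpi bx, #426; sw ax, bx; push cx

[1a] 65 aa → 0x65aa
  opcode bits[15:12]=0x6: cpi/RI
  rd: (w>>10)&0x3=0x1 → bx
  imm: (w>>0)&0x3ff=0x1aa → #426
[1c] 81 00 → 0x8100
  opcode bits[15:12]=0x8: sw/RR
  rd: (w>>10)&0x3=0x0 → ax
  rs: (w>>8)&0x3=0x1 → bx
[1e] 28 00 → 0x2800
  opcode bits[15:12]=0x2: push/R
  rd: (w>>10)&0x3=0x2 → cx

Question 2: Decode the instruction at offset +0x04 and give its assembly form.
+0x04: 6c 00 ⇒ word 0x6c00 (big)
  opcode bits[15:12]=0x6: cpi/RI
  rd: (w>>10)&0x3=0x3 → dx
  imm: (w>>0)&0x3ff=0x0 → #0

cpi dx, #0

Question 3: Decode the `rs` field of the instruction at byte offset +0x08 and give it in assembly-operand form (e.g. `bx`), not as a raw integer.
off 0x08: read 8e 00 as big → 0x8e00
  op=0x8e00>>12=0x8 ⇒ sw (RR)
  [11:10] rd=3 = dx
  [9:8] rs=2 = cx

cx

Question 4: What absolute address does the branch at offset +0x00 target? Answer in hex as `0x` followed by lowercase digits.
+0x00: c0 14 ⇒ word 0xc014 (big)
  opcode bits[15:12]=0xc: bra/J
  imm@[11:0]=0x14 ⇒ #20
  target = base 0x1398 + off 0x00 + 2 + imm 20 = 0x13ae

0x13ae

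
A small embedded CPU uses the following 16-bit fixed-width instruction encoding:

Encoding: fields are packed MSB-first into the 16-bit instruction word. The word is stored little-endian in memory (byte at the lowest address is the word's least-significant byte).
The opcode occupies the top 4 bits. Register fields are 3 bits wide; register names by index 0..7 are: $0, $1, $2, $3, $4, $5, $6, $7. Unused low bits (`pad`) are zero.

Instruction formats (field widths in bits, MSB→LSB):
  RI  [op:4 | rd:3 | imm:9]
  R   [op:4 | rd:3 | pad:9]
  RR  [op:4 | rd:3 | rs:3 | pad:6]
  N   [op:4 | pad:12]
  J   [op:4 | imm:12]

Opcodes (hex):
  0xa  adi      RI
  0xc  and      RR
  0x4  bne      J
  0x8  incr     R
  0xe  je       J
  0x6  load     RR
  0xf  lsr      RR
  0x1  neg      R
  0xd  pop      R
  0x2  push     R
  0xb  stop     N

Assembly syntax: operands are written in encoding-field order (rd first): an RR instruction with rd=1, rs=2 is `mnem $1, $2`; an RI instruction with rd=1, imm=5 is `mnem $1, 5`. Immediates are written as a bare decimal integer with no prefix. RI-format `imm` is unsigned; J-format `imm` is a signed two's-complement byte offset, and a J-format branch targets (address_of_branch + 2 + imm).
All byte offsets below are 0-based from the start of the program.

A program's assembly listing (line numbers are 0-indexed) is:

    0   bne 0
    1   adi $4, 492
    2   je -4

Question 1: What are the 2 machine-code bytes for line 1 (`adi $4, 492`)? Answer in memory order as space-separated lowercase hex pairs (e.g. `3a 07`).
L1: adi op=0xa:4|rd=4:3|imm=492:9 ⇒ 0xa9ec ⇒ little ec a9

ec a9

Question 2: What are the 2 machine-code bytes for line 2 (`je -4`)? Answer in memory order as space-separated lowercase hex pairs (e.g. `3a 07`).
line 2 (je): pack op=0xe:4|imm=-4:12 = 0xeffc; little→ fc ef

fc ef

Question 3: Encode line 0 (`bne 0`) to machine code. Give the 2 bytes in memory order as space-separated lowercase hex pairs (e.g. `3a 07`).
00 40

L0: bne op=0x4:4|imm=0:12 ⇒ 0x4000 ⇒ little 00 40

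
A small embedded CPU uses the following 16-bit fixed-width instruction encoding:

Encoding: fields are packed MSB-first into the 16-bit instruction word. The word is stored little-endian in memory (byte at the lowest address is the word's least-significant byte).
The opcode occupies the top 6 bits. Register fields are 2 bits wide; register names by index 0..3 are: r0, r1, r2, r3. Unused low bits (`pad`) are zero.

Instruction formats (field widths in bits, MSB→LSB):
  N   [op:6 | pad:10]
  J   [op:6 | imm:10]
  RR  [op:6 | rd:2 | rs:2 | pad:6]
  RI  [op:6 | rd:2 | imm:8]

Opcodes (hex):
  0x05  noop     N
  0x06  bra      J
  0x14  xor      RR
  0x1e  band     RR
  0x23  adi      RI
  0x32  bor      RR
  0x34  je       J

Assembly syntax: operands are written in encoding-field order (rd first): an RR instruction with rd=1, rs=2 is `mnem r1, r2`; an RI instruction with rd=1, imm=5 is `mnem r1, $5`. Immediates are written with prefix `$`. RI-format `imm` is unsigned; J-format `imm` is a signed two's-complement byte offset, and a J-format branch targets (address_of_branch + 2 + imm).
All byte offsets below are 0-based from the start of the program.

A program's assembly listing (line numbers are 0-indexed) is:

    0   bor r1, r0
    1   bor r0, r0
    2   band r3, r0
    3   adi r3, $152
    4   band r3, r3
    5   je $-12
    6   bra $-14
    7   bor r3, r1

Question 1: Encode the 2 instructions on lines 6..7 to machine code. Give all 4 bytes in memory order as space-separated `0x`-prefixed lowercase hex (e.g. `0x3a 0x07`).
0xf2 0x1b 0x40 0xcb

6. bra fields op=0x6:6|imm=-14:10 → word 1bf2h → f2 1b
7. bor fields op=0x32:6|rd=3:2|rs=1:2|pad=0:6 → word cb40h → 40 cb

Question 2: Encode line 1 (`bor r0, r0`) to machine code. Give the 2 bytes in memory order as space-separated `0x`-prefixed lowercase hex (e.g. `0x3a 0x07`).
0x00 0xc8

line 1 (bor): pack op=0x32:6|rd=0:2|rs=0:2|pad=0:6 = 0xc800; little→ 00 c8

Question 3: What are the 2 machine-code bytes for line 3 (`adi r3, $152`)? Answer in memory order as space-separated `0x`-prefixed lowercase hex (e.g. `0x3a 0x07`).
3. adi fields op=0x23:6|rd=3:2|imm=152:8 → word 8f98h → 98 8f

0x98 0x8f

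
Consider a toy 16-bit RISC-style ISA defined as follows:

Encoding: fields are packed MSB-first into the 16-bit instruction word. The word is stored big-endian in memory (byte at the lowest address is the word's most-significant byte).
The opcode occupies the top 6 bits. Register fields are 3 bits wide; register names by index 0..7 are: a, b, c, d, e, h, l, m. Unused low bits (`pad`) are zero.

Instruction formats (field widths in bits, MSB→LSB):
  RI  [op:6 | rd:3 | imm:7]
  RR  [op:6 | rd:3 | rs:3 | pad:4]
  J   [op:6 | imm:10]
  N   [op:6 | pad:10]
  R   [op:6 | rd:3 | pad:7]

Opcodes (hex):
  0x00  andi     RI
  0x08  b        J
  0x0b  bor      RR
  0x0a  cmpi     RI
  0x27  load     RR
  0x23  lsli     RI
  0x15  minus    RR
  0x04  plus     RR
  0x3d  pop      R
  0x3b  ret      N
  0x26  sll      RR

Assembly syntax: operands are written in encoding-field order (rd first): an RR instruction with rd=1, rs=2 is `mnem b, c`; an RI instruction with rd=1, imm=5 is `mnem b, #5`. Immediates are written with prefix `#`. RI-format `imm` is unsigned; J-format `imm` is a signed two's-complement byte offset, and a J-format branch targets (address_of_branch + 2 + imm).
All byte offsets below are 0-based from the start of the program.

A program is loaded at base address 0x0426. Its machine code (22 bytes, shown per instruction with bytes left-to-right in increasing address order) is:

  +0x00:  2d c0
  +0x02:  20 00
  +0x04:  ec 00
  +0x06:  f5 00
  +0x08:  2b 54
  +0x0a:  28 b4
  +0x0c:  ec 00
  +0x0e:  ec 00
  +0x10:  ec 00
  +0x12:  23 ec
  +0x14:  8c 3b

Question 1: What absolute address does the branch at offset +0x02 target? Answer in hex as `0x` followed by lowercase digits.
[02] 20 00 → 0x2000
  top 6b → 0x8 → b [J]
  [9:0] imm=0 = #0
  target = base 0x0426 + off 0x02 + 2 + imm 0 = 0x042a

0x042a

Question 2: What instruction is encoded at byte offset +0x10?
@+10  big-endian(ec 00) = 0xec00
  opcode bits[15:10]=0x3b: ret/N

ret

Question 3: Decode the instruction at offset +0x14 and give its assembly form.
+0x14: 8c 3b ⇒ word 0x8c3b (big)
  op=0x8c3b>>10=0x23 ⇒ lsli (RI)
  [9:7] rd=0 = a
  [6:0] imm=59 = #59

lsli a, #59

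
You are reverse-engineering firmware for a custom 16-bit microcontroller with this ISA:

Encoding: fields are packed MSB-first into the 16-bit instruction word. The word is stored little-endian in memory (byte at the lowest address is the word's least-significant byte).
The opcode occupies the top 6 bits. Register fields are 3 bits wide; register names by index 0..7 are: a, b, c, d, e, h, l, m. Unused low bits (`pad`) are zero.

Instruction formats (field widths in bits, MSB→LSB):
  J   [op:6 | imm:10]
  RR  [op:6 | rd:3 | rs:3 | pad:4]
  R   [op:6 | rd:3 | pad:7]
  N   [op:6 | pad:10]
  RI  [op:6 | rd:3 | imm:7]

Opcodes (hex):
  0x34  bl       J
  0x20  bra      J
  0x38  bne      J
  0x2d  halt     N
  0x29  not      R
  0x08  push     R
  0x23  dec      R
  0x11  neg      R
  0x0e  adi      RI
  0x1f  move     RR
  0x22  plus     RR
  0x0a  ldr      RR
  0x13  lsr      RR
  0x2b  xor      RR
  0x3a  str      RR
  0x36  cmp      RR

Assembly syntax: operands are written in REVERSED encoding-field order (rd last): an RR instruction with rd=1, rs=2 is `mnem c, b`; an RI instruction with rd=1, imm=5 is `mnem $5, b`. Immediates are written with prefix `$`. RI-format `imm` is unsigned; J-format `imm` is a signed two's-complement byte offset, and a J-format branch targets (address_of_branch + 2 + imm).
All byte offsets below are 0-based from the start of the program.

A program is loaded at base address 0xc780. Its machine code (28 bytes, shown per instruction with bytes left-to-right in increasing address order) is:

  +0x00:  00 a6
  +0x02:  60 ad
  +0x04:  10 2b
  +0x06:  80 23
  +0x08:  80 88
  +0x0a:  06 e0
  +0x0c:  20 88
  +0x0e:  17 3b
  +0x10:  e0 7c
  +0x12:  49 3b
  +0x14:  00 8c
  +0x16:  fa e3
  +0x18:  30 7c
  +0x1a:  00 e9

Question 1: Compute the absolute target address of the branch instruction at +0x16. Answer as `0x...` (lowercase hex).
0xc792

+0x16: fa e3 ⇒ word 0xe3fa (little)
  top 6b → 0x38 → bne [J]
  [9:0] imm=1018 (s10→-6) = $-6
  target = base 0xc780 + off 0x16 + 2 + imm -6 = 0xc792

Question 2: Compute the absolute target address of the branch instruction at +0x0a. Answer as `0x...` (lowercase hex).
0xc792

@+0a  little-endian(06 e0) = 0xe006
  op=0xe006>>10=0x38 ⇒ bne (J)
  [9:0] imm=6 = $6
  target = base 0xc780 + off 0x0a + 2 + imm 6 = 0xc792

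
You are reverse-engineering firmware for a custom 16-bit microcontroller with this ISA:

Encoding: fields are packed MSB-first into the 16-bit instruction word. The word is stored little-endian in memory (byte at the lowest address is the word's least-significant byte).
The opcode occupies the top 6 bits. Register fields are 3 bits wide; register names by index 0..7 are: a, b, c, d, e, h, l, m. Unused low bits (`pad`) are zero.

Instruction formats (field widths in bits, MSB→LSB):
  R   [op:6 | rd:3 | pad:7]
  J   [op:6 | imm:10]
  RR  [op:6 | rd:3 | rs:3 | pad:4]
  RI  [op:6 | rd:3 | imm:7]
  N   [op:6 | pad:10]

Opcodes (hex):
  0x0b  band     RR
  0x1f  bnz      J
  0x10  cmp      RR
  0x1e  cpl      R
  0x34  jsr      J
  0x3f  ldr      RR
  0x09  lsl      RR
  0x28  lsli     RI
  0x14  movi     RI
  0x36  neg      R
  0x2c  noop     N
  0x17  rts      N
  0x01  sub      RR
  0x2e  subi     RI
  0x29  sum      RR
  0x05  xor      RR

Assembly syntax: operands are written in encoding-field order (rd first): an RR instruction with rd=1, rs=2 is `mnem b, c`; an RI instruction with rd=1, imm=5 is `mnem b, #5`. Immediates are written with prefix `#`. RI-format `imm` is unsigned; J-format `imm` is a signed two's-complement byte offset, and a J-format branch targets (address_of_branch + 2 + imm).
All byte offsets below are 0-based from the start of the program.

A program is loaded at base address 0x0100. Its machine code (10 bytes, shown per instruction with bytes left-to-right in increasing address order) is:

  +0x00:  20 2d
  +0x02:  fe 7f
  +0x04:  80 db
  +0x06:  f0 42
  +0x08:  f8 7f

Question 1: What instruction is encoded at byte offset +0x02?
off 0x02: read fe 7f as little → 0x7ffe
  op=0x7ffe>>10=0x1f ⇒ bnz (J)
  [9:0] imm=1022 (s10→-2) = #-2

bnz #-2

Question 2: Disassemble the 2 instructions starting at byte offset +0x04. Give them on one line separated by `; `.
off 0x04: read 80 db as little → 0xdb80
  top 6b → 0x36 → neg [R]
  rd@[9:7]=0x7 ⇒ m
off 0x06: read f0 42 as little → 0x42f0
  top 6b → 0x10 → cmp [RR]
  rd@[9:7]=0x5 ⇒ h
  rs@[6:4]=0x7 ⇒ m

neg m; cmp h, m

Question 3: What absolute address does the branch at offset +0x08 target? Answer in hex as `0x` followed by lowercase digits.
@+08  little-endian(f8 7f) = 0x7ff8
  opcode bits[15:10]=0x1f: bnz/J
  [9:0] imm=1016 (s10→-8) = #-8
  target = base 0x0100 + off 0x08 + 2 + imm -8 = 0x0102

0x0102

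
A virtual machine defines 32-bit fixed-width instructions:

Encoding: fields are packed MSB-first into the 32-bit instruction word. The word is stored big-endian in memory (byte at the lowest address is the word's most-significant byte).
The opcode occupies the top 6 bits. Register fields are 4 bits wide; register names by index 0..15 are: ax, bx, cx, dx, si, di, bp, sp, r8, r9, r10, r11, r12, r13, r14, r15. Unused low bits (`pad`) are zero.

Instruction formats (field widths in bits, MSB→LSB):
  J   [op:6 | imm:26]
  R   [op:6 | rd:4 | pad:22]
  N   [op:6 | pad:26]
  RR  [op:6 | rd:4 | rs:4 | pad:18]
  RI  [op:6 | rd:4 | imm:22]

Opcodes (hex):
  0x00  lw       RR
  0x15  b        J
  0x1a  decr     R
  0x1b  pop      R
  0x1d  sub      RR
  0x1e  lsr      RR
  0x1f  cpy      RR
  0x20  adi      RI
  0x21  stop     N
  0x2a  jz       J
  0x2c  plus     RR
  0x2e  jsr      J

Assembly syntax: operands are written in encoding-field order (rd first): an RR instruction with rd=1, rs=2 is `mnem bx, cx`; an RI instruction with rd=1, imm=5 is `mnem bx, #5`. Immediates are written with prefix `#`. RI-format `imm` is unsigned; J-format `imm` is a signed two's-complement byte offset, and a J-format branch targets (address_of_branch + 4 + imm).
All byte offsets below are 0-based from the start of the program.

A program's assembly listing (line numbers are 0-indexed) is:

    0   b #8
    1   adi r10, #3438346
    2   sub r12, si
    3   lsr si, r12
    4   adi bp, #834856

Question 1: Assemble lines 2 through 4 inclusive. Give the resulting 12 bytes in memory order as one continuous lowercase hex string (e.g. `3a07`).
L2: sub op=0x1d:6|rd=12:4|rs=4:4|pad=0:18 ⇒ 0x77100000 ⇒ big 77 10 00 00
L3: lsr op=0x1e:6|rd=4:4|rs=12:4|pad=0:18 ⇒ 0x79300000 ⇒ big 79 30 00 00
L4: adi op=0x20:6|rd=6:4|imm=834856:22 ⇒ 0x818cbd28 ⇒ big 81 8c bd 28

7710000079300000818cbd28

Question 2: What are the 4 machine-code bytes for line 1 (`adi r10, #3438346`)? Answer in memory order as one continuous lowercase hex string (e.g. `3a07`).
line 1 (adi): pack op=0x20:6|rd=10:4|imm=3438346:22 = 0x82b4770a; big→ 82 b4 77 0a

82b4770a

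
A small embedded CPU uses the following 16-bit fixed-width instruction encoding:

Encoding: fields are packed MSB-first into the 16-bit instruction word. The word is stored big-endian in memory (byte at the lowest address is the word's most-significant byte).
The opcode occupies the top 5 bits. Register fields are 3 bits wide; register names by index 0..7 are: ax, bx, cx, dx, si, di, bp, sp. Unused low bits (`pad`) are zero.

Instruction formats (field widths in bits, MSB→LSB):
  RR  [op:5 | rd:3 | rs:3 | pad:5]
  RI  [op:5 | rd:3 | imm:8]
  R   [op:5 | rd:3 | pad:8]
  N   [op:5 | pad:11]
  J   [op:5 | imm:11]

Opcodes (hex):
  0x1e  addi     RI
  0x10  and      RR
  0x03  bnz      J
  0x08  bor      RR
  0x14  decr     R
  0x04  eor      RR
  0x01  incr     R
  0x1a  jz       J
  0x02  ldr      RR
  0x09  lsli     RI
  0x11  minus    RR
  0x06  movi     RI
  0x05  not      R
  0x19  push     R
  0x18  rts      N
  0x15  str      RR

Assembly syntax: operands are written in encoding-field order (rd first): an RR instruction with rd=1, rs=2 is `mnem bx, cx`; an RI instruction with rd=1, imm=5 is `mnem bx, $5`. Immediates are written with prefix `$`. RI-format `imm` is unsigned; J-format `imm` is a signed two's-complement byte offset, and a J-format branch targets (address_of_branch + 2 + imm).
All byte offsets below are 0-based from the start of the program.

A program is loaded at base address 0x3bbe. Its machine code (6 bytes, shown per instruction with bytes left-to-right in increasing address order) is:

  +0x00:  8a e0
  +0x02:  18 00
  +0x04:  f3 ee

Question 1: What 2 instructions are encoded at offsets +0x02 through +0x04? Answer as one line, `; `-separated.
bnz $0; addi dx, $238

[02] 18 00 → 0x1800
  top 5b → 0x3 → bnz [J]
  imm: (w>>0)&0x7ff=0x0 → $0
[04] f3 ee → 0xf3ee
  top 5b → 0x1e → addi [RI]
  rd: (w>>8)&0x7=0x3 → dx
  imm: (w>>0)&0xff=0xee → $238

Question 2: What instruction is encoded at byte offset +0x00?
minus cx, sp

off 0x00: read 8a e0 as big → 0x8ae0
  opcode bits[15:11]=0x11: minus/RR
  [10:8] rd=2 = cx
  [7:5] rs=7 = sp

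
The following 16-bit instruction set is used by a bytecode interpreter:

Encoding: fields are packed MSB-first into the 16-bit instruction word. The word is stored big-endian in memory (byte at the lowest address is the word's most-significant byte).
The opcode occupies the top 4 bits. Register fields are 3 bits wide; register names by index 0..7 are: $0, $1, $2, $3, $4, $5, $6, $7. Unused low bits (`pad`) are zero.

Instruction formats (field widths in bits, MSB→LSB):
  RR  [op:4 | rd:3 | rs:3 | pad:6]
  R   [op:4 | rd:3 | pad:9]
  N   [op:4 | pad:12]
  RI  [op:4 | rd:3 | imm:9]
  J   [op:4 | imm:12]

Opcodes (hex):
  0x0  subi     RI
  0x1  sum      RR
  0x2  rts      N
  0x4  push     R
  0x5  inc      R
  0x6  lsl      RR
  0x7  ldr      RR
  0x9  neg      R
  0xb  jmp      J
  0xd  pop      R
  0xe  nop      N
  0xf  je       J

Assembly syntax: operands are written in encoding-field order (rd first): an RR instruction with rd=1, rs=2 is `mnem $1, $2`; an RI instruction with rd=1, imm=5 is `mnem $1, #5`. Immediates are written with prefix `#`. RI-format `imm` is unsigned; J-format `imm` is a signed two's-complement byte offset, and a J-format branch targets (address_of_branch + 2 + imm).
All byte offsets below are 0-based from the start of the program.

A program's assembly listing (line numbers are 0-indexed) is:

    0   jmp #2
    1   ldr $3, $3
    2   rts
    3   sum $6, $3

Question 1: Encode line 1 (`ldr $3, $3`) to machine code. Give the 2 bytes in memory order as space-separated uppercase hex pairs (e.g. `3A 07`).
76 C0

1. ldr fields op=0x7:4|rd=3:3|rs=3:3|pad=0:6 → word 76c0h → 76 c0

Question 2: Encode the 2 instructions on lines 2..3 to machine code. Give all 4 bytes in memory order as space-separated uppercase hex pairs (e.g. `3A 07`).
20 00 1C C0

L2: rts op=0x2:4|pad=0:12 ⇒ 0x2000 ⇒ big 20 00
L3: sum op=0x1:4|rd=6:3|rs=3:3|pad=0:6 ⇒ 0x1cc0 ⇒ big 1c c0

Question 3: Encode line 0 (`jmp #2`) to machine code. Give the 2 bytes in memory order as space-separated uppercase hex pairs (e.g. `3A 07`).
line 0 (jmp): pack op=0xb:4|imm=2:12 = 0xb002; big→ b0 02

B0 02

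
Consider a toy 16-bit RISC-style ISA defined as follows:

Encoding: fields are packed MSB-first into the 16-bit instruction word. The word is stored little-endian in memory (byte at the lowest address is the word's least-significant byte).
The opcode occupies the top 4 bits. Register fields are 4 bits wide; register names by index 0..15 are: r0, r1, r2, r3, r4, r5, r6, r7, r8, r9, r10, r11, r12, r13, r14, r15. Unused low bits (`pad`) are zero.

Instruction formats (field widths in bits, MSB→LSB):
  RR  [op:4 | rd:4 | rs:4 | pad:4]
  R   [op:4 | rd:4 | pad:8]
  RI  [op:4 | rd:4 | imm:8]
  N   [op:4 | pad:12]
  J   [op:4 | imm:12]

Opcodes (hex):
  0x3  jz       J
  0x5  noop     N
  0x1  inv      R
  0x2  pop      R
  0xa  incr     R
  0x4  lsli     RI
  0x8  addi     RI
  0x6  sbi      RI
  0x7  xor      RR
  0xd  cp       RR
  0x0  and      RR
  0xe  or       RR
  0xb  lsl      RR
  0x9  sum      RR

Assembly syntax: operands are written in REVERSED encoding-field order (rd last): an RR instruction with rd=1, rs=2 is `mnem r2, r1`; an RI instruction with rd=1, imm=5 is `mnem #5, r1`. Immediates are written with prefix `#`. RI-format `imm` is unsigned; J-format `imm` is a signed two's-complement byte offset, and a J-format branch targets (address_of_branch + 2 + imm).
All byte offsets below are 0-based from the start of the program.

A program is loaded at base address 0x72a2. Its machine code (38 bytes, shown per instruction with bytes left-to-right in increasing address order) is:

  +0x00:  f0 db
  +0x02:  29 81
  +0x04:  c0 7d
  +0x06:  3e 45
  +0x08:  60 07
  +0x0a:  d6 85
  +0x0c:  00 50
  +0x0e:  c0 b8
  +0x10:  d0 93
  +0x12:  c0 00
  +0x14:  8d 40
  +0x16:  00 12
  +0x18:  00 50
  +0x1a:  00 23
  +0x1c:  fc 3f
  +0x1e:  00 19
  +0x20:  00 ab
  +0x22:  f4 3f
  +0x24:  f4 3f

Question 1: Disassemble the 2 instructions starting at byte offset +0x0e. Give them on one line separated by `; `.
[0e] c0 b8 → 0xb8c0
  top 4b → 0xb → lsl [RR]
  rd@[11:8]=0x8 ⇒ r8
  rs@[7:4]=0xc ⇒ r12
[10] d0 93 → 0x93d0
  top 4b → 0x9 → sum [RR]
  rd@[11:8]=0x3 ⇒ r3
  rs@[7:4]=0xd ⇒ r13

lsl r12, r8; sum r13, r3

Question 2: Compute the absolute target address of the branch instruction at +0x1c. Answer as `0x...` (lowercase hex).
0x72bc

off 0x1c: read fc 3f as little → 0x3ffc
  opcode bits[15:12]=0x3: jz/J
  imm@[11:0]=0xffc (s12→-4) ⇒ #-4
  target = base 0x72a2 + off 0x1c + 2 + imm -4 = 0x72bc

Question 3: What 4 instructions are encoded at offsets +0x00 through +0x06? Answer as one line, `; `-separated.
cp r15, r11; addi #41, r1; xor r12, r13; lsli #62, r5

[00] f0 db → 0xdbf0
  op=0xdbf0>>12=0xd ⇒ cp (RR)
  [11:8] rd=11 = r11
  [7:4] rs=15 = r15
[02] 29 81 → 0x8129
  op=0x8129>>12=0x8 ⇒ addi (RI)
  [11:8] rd=1 = r1
  [7:0] imm=41 = #41
[04] c0 7d → 0x7dc0
  op=0x7dc0>>12=0x7 ⇒ xor (RR)
  [11:8] rd=13 = r13
  [7:4] rs=12 = r12
[06] 3e 45 → 0x453e
  op=0x453e>>12=0x4 ⇒ lsli (RI)
  [11:8] rd=5 = r5
  [7:0] imm=62 = #62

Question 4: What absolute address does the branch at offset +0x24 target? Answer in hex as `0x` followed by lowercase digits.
0x72bc

@+24  little-endian(f4 3f) = 0x3ff4
  top 4b → 0x3 → jz [J]
  [11:0] imm=4084 (s12→-12) = #-12
  target = base 0x72a2 + off 0x24 + 2 + imm -12 = 0x72bc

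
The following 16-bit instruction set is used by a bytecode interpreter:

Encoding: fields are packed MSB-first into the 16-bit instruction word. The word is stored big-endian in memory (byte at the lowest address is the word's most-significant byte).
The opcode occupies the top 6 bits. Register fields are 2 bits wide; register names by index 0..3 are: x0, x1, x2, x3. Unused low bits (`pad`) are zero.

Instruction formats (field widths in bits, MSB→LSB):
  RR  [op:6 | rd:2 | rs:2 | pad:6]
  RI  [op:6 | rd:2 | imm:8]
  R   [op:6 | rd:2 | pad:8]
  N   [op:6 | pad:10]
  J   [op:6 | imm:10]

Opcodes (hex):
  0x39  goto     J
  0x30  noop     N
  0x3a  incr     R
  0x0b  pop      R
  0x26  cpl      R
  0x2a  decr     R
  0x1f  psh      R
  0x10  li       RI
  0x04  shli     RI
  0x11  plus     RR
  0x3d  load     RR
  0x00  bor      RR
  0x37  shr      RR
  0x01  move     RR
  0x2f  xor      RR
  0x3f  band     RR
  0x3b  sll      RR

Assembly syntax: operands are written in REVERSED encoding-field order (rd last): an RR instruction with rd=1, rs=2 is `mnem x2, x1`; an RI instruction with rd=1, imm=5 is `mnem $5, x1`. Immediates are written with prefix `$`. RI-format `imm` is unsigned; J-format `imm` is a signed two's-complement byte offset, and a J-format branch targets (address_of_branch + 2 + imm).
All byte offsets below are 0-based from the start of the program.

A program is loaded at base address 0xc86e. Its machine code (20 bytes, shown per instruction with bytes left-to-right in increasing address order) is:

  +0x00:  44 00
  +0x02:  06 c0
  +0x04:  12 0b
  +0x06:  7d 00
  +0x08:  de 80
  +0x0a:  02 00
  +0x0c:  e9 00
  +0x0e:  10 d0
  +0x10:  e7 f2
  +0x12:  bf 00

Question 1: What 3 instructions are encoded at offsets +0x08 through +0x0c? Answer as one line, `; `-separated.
off 0x08: read de 80 as big → 0xde80
  op=0xde80>>10=0x37 ⇒ shr (RR)
  rd: (w>>8)&0x3=0x2 → x2
  rs: (w>>6)&0x3=0x2 → x2
off 0x0a: read 02 00 as big → 0x0200
  op=0x0200>>10=0x0 ⇒ bor (RR)
  rd: (w>>8)&0x3=0x2 → x2
  rs: (w>>6)&0x3=0x0 → x0
off 0x0c: read e9 00 as big → 0xe900
  op=0xe900>>10=0x3a ⇒ incr (R)
  rd: (w>>8)&0x3=0x1 → x1

shr x2, x2; bor x0, x2; incr x1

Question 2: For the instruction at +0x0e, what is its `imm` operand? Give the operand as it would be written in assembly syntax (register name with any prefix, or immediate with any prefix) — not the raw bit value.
@+0e  big-endian(10 d0) = 0x10d0
  opcode bits[15:10]=0x4: shli/RI
  rd: (w>>8)&0x3=0x0 → x0
  imm: (w>>0)&0xff=0xd0 → $208

$208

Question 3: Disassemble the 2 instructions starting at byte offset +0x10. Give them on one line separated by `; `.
goto $-14; xor x0, x3

[10] e7 f2 → 0xe7f2
  opcode bits[15:10]=0x39: goto/J
  [9:0] imm=1010 (s10→-14) = $-14
[12] bf 00 → 0xbf00
  opcode bits[15:10]=0x2f: xor/RR
  [9:8] rd=3 = x3
  [7:6] rs=0 = x0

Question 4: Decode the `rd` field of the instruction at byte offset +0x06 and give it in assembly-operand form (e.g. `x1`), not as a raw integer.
@+06  big-endian(7d 00) = 0x7d00
  top 6b → 0x1f → psh [R]
  rd: (w>>8)&0x3=0x1 → x1

x1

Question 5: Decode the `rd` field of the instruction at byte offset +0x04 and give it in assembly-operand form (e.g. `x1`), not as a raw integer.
+0x04: 12 0b ⇒ word 0x120b (big)
  opcode bits[15:10]=0x4: shli/RI
  rd@[9:8]=0x2 ⇒ x2
  imm@[7:0]=0xb ⇒ $11

x2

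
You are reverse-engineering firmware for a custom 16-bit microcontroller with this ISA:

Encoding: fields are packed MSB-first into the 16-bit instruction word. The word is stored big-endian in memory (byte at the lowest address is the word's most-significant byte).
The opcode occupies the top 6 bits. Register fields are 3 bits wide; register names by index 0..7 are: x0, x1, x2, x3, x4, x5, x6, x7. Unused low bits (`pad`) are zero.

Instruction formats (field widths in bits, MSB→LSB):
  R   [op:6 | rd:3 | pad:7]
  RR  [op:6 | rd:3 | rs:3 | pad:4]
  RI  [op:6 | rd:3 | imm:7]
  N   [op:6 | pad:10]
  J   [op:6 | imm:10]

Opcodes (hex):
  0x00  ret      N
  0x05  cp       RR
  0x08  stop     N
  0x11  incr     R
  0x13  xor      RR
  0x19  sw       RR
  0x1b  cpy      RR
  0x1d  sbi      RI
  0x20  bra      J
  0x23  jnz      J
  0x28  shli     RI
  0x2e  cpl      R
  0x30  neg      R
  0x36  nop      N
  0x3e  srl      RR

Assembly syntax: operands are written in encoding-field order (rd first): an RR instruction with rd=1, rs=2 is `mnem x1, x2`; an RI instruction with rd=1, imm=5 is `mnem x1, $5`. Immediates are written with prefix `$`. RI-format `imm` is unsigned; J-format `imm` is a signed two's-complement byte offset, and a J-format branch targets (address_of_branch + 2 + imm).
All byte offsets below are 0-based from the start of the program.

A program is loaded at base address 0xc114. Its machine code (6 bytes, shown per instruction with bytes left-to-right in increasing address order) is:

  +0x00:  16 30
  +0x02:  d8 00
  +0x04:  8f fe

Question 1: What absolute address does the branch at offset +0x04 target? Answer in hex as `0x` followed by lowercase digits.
off 0x04: read 8f fe as big → 0x8ffe
  opcode bits[15:10]=0x23: jnz/J
  imm: (w>>0)&0x3ff=0x3fe (s10→-2) → $-2
  target = base 0xc114 + off 0x04 + 2 + imm -2 = 0xc118

0xc118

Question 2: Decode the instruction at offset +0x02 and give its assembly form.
nop

off 0x02: read d8 00 as big → 0xd800
  opcode bits[15:10]=0x36: nop/N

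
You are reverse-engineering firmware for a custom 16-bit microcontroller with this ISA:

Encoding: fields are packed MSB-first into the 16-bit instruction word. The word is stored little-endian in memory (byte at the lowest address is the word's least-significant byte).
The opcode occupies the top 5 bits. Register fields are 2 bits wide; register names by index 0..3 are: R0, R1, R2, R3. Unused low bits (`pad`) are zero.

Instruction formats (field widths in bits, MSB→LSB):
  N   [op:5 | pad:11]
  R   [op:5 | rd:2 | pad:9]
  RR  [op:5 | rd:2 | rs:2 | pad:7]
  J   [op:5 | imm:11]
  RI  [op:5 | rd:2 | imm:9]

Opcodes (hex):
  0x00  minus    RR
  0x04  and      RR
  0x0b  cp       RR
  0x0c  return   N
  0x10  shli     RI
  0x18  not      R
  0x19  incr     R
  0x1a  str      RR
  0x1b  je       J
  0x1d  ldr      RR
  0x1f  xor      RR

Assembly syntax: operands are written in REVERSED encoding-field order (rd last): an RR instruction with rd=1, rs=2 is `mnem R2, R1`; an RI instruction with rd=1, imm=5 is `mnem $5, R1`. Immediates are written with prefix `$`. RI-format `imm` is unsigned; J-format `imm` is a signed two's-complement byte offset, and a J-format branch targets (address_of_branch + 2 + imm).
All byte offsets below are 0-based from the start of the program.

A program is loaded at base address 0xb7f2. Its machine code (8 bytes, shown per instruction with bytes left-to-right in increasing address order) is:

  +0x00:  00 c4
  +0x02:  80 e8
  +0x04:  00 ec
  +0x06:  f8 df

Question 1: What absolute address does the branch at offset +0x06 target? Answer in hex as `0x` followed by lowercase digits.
+0x06: f8 df ⇒ word 0xdff8 (little)
  top 5b → 0x1b → je [J]
  imm@[10:0]=0x7f8 (s11→-8) ⇒ $-8
  target = base 0xb7f2 + off 0x06 + 2 + imm -8 = 0xb7f2

0xb7f2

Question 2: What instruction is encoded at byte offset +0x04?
ldr R0, R2

[04] 00 ec → 0xec00
  op=0xec00>>11=0x1d ⇒ ldr (RR)
  [10:9] rd=2 = R2
  [8:7] rs=0 = R0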